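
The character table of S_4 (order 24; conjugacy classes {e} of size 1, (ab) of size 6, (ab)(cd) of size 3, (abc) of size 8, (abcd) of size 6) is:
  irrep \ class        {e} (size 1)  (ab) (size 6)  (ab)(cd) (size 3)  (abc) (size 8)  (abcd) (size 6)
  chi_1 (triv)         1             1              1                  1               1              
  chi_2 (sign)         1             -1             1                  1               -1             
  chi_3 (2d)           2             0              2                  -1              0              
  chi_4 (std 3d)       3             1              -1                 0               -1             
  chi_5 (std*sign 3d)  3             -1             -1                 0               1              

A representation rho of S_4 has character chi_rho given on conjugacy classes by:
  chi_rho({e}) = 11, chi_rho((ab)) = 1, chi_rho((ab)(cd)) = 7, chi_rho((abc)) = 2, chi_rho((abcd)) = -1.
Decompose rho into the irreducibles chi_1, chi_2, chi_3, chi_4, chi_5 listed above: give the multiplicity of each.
Multiplicities: chi_1: 2, chi_2: 2, chi_3: 2, chi_4: 1, chi_5: 0.

Explanation: Use <chi_rho, chi> = (1/|G|) sum_C |C| * chi_rho(C) * conj(chi(C)) with |G| = 24 for each irreducible chi in the table:
  <chi_rho, chi_1> = (1/24)[1*(11)*conj(1) + 6*(1)*conj(1) + 3*(7)*conj(1) + 8*(2)*conj(1) + 6*(-1)*conj(1)]
      = (1/24)[(11) + (6) + (21) + (16) + (-6)] = 48/24 = 2
  <chi_rho, chi_2> = (1/24)[1*(11)*conj(1) + 6*(1)*conj(-1) + 3*(7)*conj(1) + 8*(2)*conj(1) + 6*(-1)*conj(-1)]
      = (1/24)[(11) + (-6) + (21) + (16) + (6)] = 48/24 = 2
  <chi_rho, chi_3> = (1/24)[1*(11)*conj(2) + 6*(1)*conj(0) + 3*(7)*conj(2) + 8*(2)*conj(-1) + 6*(-1)*conj(0)]
      = (1/24)[(22) + (0) + (42) + (-16) + (0)] = 48/24 = 2
  <chi_rho, chi_4> = (1/24)[1*(11)*conj(3) + 6*(1)*conj(1) + 3*(7)*conj(-1) + 8*(2)*conj(0) + 6*(-1)*conj(-1)]
      = (1/24)[(33) + (6) + (-21) + (0) + (6)] = 24/24 = 1
  <chi_rho, chi_5> = (1/24)[1*(11)*conj(3) + 6*(1)*conj(-1) + 3*(7)*conj(-1) + 8*(2)*conj(0) + 6*(-1)*conj(1)]
      = (1/24)[(33) + (-6) + (-21) + (0) + (-6)] = 0/24 = 0
Dimension check: dim(rho) = sum (mult * dim) = 2*1 + 2*1 + 2*2 + 1*3 + 0*3 = 11 = chi_rho(e) = 11.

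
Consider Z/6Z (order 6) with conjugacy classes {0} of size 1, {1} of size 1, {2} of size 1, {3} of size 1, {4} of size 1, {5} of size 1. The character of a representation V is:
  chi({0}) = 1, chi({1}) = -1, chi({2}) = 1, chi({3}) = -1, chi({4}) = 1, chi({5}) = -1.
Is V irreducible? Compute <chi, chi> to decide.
Irreducible: <chi, chi> = 1.

Derivation: <chi, chi> = (1/|G|) sum_C |C| * |chi(C)|^2 = (1/6)[1*|1|^2 + 1*|-1|^2 + 1*|1|^2 + 1*|-1|^2 + 1*|1|^2 + 1*|-1|^2]
  = (1/6)[(1) + (1) + (1) + (1) + (1) + (1)] = 6/6 = 1.
(Exp terms are combined using exp(i*s)*conj(exp(i*t)) = exp(i*(s-t)), and sums of them are collapsed using the identity that for every m > 1 the m distinct m-th roots of unity sum to 0, e.g. 1 + exp(2*I*pi/3) + exp(-2*I*pi/3) = 0.)
A character is irreducible iff <chi, chi> = 1, so this representation is irreducible.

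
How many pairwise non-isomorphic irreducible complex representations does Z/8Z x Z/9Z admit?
72

Derivation: The number of irreducible complex representations of a finite group equals its number of conjugacy classes. Z/8Z x Z/9Z is abelian of order 72, so every element is its own conjugacy class: 72 classes, so Z/8Z x Z/9Z (order 72) has exactly 72 irreducible complex representations.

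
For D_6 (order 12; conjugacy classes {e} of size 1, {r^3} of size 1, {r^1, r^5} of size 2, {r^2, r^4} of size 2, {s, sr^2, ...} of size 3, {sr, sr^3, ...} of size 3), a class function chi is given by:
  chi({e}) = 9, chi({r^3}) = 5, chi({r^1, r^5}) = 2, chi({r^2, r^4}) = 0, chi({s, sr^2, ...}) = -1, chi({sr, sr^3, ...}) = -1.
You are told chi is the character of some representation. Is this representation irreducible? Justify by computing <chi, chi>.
Not irreducible (reducible): <chi, chi> = 10 > 1.

Working: <chi, chi> = (1/|G|) sum_C |C| * |chi(C)|^2 = (1/12)[1*|9|^2 + 1*|5|^2 + 2*|2|^2 + 2*|0|^2 + 3*|-1|^2 + 3*|-1|^2]
  = (1/12)[(81) + (25) + (8) + (0) + (3) + (3)] = 120/12 = 10.
A character is irreducible iff <chi, chi> = 1, so this representation is reducible.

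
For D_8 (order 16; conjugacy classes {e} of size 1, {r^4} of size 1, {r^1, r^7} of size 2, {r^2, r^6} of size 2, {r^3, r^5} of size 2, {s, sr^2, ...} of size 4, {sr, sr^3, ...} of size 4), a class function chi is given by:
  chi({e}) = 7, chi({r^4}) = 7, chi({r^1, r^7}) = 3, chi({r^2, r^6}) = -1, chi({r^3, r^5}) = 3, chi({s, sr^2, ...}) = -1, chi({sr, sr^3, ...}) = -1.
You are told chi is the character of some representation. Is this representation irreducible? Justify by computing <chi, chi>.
Not irreducible (reducible): <chi, chi> = 9 > 1.

Working: <chi, chi> = (1/|G|) sum_C |C| * |chi(C)|^2 = (1/16)[1*|7|^2 + 1*|7|^2 + 2*|3|^2 + 2*|-1|^2 + 2*|3|^2 + 4*|-1|^2 + 4*|-1|^2]
  = (1/16)[(49) + (49) + (18) + (2) + (18) + (4) + (4)] = 144/16 = 9.
A character is irreducible iff <chi, chi> = 1, so this representation is reducible.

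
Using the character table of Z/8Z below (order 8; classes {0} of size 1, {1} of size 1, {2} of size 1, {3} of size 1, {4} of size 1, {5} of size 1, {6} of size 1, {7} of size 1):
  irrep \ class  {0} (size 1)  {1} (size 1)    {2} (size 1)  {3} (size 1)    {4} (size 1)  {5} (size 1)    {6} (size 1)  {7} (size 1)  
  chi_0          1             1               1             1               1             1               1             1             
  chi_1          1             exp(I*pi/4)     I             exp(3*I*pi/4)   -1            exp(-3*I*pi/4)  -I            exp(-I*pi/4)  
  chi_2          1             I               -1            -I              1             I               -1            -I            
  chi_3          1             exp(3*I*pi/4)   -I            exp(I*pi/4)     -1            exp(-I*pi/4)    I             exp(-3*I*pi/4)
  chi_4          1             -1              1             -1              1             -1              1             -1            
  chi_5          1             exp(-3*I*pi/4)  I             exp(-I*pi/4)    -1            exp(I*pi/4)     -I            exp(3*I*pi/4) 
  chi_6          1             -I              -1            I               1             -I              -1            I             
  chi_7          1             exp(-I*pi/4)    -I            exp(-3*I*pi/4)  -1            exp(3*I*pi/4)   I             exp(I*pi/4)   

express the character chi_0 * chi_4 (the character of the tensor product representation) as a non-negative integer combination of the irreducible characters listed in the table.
chi_0 tensor chi_4 = chi_4 (all other irreducibles have multiplicity 0).

Argument: The character of a tensor product is the pointwise product (chi_0 * chi_4)(C) = chi_0(C) * chi_4(C):
  {0}: (1)*(1), {1}: (1)*(-1), {2}: (1)*(1), {3}: (1)*(-1), {4}: (1)*(1), {5}: (1)*(-1), {6}: (1)*(1), {7}: (1)*(-1)
so (chi_0 * chi_4) takes values
  {0} -> 1, {1} -> -1, {2} -> 1, {3} -> -1, {4} -> 1, {5} -> -1, {6} -> 1, {7} -> -1.
Now take the inner product of this character with each irreducible chi from the table, <chi_0*chi_4, chi> = (1/8) sum_C |C| (chi_0*chi_4)(C) conj(chi(C)):
  <chi_0*chi_4, chi_0> = (1/8)[1*(1)*conj(1) + 1*(-1)*conj(1) + 1*(1)*conj(1) + 1*(-1)*conj(1) + 1*(1)*conj(1) + 1*(-1)*conj(1) + 1*(1)*conj(1) + 1*(-1)*conj(1)]
      = (1/8)[(1) + (-1) + (1) + (-1) + (1) + (-1) + (1) + (-1)] = 0/8 = 0
  <chi_0*chi_4, chi_1> = (1/8)[1*(1)*conj(1) + 1*(-1)*conj(exp(I*pi/4)) + 1*(1)*conj(I) + 1*(-1)*conj(exp(3*I*pi/4)) + 1*(1)*conj(-1) + 1*(-1)*conj(exp(-3*I*pi/4)) + 1*(1)*conj(-I) + 1*(-1)*conj(exp(-I*pi/4))]
      = (1/8)[(1) + (-exp(-I*pi/4)) + (-I) + (-exp(-3*I*pi/4)) + (-1) + (-exp(3*I*pi/4)) + (I) + (-exp(I*pi/4))] = 0/8 = 0
  <chi_0*chi_4, chi_2> = (1/8)[1*(1)*conj(1) + 1*(-1)*conj(I) + 1*(1)*conj(-1) + 1*(-1)*conj(-I) + 1*(1)*conj(1) + 1*(-1)*conj(I) + 1*(1)*conj(-1) + 1*(-1)*conj(-I)]
      = (1/8)[(1) + (I) + (-1) + (-I) + (1) + (I) + (-1) + (-I)] = 0/8 = 0
  <chi_0*chi_4, chi_3> = (1/8)[1*(1)*conj(1) + 1*(-1)*conj(exp(3*I*pi/4)) + 1*(1)*conj(-I) + 1*(-1)*conj(exp(I*pi/4)) + 1*(1)*conj(-1) + 1*(-1)*conj(exp(-I*pi/4)) + 1*(1)*conj(I) + 1*(-1)*conj(exp(-3*I*pi/4))]
      = (1/8)[(1) + (-exp(-3*I*pi/4)) + (I) + (-exp(-I*pi/4)) + (-1) + (-exp(I*pi/4)) + (-I) + (-exp(3*I*pi/4))] = 0/8 = 0
  <chi_0*chi_4, chi_4> = (1/8)[1*(1)*conj(1) + 1*(-1)*conj(-1) + 1*(1)*conj(1) + 1*(-1)*conj(-1) + 1*(1)*conj(1) + 1*(-1)*conj(-1) + 1*(1)*conj(1) + 1*(-1)*conj(-1)]
      = (1/8)[(1) + (1) + (1) + (1) + (1) + (1) + (1) + (1)] = 8/8 = 1
  <chi_0*chi_4, chi_5> = (1/8)[1*(1)*conj(1) + 1*(-1)*conj(exp(-3*I*pi/4)) + 1*(1)*conj(I) + 1*(-1)*conj(exp(-I*pi/4)) + 1*(1)*conj(-1) + 1*(-1)*conj(exp(I*pi/4)) + 1*(1)*conj(-I) + 1*(-1)*conj(exp(3*I*pi/4))]
      = (1/8)[(1) + (-exp(3*I*pi/4)) + (-I) + (-exp(I*pi/4)) + (-1) + (-exp(-I*pi/4)) + (I) + (-exp(-3*I*pi/4))] = 0/8 = 0
  <chi_0*chi_4, chi_6> = (1/8)[1*(1)*conj(1) + 1*(-1)*conj(-I) + 1*(1)*conj(-1) + 1*(-1)*conj(I) + 1*(1)*conj(1) + 1*(-1)*conj(-I) + 1*(1)*conj(-1) + 1*(-1)*conj(I)]
      = (1/8)[(1) + (-I) + (-1) + (I) + (1) + (-I) + (-1) + (I)] = 0/8 = 0
  <chi_0*chi_4, chi_7> = (1/8)[1*(1)*conj(1) + 1*(-1)*conj(exp(-I*pi/4)) + 1*(1)*conj(-I) + 1*(-1)*conj(exp(-3*I*pi/4)) + 1*(1)*conj(-1) + 1*(-1)*conj(exp(3*I*pi/4)) + 1*(1)*conj(I) + 1*(-1)*conj(exp(I*pi/4))]
      = (1/8)[(1) + (-exp(I*pi/4)) + (I) + (-exp(3*I*pi/4)) + (-1) + (-exp(-3*I*pi/4)) + (-I) + (-exp(-I*pi/4))] = 0/8 = 0
(Exp terms are combined using exp(i*s)*conj(exp(i*t)) = exp(i*(s-t)), and sums of them are collapsed using the identity that for every m > 1 the m distinct m-th roots of unity sum to 0, e.g. 1 + exp(2*I*pi/3) + exp(-2*I*pi/3) = 0.)
Hence the multiplicities are chi_4: 1. Dimension check: dim(chi_0)*dim(chi_4) = 1*1 = 1 and sum (mult * dim) = 1*1 = 1.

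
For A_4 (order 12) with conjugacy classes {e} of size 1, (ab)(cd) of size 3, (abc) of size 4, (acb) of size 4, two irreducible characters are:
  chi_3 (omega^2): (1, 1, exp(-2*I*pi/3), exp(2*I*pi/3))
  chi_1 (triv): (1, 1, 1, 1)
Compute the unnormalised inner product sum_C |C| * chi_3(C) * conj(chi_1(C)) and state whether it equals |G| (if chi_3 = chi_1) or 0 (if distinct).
Sum = 0; so <chi_3, chi_1> = 0 (distinct irreducibles are orthogonal).

Working: Compute term by term over conjugacy classes (|C| * chi_3(C) * conj(chi_1(C))):
  1*(1)*conj(1) + 3*(1)*conj(1) + 4*(exp(-2*I*pi/3))*conj(1) + 4*(exp(2*I*pi/3))*conj(1)
  = (1) + (3) + (4*exp(-2*I*pi/3)) + (4*exp(2*I*pi/3))
  = 0.
(Exp terms are combined using exp(i*s)*conj(exp(i*t)) = exp(i*(s-t)), and sums of them are collapsed using the identity that for every m > 1 the m distinct m-th roots of unity sum to 0, e.g. 1 + exp(2*I*pi/3) + exp(-2*I*pi/3) = 0.)
Dividing by |G| = 12 gives 0/12 = 0, matching the row-orthogonality relation <chi_3, chi_1> = [chi_3 = chi_1].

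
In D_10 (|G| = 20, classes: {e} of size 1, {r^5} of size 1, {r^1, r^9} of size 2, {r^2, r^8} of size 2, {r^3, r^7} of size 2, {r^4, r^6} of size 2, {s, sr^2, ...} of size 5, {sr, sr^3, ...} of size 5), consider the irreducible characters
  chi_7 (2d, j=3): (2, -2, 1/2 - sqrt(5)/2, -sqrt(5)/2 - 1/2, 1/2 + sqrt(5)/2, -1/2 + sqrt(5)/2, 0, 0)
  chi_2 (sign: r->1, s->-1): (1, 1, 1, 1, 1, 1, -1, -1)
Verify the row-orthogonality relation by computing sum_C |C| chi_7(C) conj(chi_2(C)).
Sum = 0; so <chi_7, chi_2> = 0 (distinct irreducibles are orthogonal).

Reasoning: Compute term by term over conjugacy classes (|C| * chi_7(C) * conj(chi_2(C))):
  1*(2)*conj(1) + 1*(-2)*conj(1) + 2*(1/2 - sqrt(5)/2)*conj(1) + 2*(-sqrt(5)/2 - 1/2)*conj(1) + 2*(1/2 + sqrt(5)/2)*conj(1) + 2*(-1/2 + sqrt(5)/2)*conj(1) + 5*(0)*conj(-1) + 5*(0)*conj(-1)
  = (2) + (-2) + (1 - sqrt(5)) + (-sqrt(5) - 1) + (1 + sqrt(5)) + (-1 + sqrt(5)) + (0) + (0)
  = 0.
Dividing by |G| = 20 gives 0/20 = 0, matching the row-orthogonality relation <chi_7, chi_2> = [chi_7 = chi_2].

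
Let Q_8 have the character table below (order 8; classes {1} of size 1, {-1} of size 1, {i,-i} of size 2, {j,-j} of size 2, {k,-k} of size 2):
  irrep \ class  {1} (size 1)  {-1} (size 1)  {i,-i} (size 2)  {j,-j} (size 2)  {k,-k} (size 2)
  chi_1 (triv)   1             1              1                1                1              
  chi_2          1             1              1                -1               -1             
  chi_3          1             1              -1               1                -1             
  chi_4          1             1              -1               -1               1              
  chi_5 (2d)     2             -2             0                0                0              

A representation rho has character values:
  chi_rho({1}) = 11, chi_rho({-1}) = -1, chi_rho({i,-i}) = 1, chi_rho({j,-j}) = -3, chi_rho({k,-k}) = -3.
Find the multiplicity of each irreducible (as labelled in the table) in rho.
Multiplicities: chi_1: 0, chi_2: 3, chi_3: 1, chi_4: 1, chi_5: 3.

Reasoning: Use <chi_rho, chi> = (1/|G|) sum_C |C| * chi_rho(C) * conj(chi(C)) with |G| = 8 for each irreducible chi in the table:
  <chi_rho, chi_1> = (1/8)[1*(11)*conj(1) + 1*(-1)*conj(1) + 2*(1)*conj(1) + 2*(-3)*conj(1) + 2*(-3)*conj(1)]
      = (1/8)[(11) + (-1) + (2) + (-6) + (-6)] = 0/8 = 0
  <chi_rho, chi_2> = (1/8)[1*(11)*conj(1) + 1*(-1)*conj(1) + 2*(1)*conj(1) + 2*(-3)*conj(-1) + 2*(-3)*conj(-1)]
      = (1/8)[(11) + (-1) + (2) + (6) + (6)] = 24/8 = 3
  <chi_rho, chi_3> = (1/8)[1*(11)*conj(1) + 1*(-1)*conj(1) + 2*(1)*conj(-1) + 2*(-3)*conj(1) + 2*(-3)*conj(-1)]
      = (1/8)[(11) + (-1) + (-2) + (-6) + (6)] = 8/8 = 1
  <chi_rho, chi_4> = (1/8)[1*(11)*conj(1) + 1*(-1)*conj(1) + 2*(1)*conj(-1) + 2*(-3)*conj(-1) + 2*(-3)*conj(1)]
      = (1/8)[(11) + (-1) + (-2) + (6) + (-6)] = 8/8 = 1
  <chi_rho, chi_5> = (1/8)[1*(11)*conj(2) + 1*(-1)*conj(-2) + 2*(1)*conj(0) + 2*(-3)*conj(0) + 2*(-3)*conj(0)]
      = (1/8)[(22) + (2) + (0) + (0) + (0)] = 24/8 = 3
Dimension check: dim(rho) = sum (mult * dim) = 0*1 + 3*1 + 1*1 + 1*1 + 3*2 = 11 = chi_rho(e) = 11.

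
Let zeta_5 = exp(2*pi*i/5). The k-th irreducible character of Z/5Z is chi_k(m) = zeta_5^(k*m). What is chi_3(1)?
chi_3(1) = zeta_5^3 = exp(-4*I*pi/5)

Solution. chi_3(1) = zeta_5^(3*1) = zeta_5^3. Since zeta_5^5 = 1, this equals zeta_5^3 = exp(2*pi*i*3/5) = exp(-4*I*pi/5).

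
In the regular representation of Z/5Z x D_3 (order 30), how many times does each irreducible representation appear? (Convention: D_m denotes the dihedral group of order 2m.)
Each irreducible V_i of dimension d_i appears with multiplicity d_i, i.e. rho_reg = (direct sum over all irreducibles V_i) d_i V_i. The irreducible dimensions for Z/5Z x D_3 are 1, 1, 1, 1, 1, 1, 1, 1, 1, 1, 2, 2, 2, 2, 2: 10 irreducibles of dimension 1, each with multiplicity 1; 5 irreducibles of dimension 2, each with multiplicity 2. Total dimension 10*1*1 + 5*2*2 = 30 = |G|.

Why: General theorem: in the regular representation of a finite group G, each irreducible appears with multiplicity equal to its dimension. Check: dim(rho_reg) = sum d_i^2 = 1 + 1 + 1 + 1 + 1 + 1 + 1 + 1 + 1 + 1 + 4 + 4 + 4 + 4 + 4 = 30 = |G|.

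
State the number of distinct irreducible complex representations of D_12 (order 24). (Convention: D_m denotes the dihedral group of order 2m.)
9

The number of irreducible complex representations of a finite group equals its number of conjugacy classes. D_12 has 9 conjugacy classes (n/2 + 3 for n even), so D_12 (order 24) has exactly 9 irreducible complex representations.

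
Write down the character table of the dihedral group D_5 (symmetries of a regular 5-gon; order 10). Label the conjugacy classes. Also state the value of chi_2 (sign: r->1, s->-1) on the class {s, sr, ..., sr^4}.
Conjugacy classes: {e} of size 1, {r^1, r^4} of size 2, {r^2, r^3} of size 2, {s, sr, ..., sr^4} of size 5.
Character table:
  irrep \ class              {e} (size 1)  {r^1, r^4} (size 2)  {r^2, r^3} (size 2)  {s, sr, ..., sr^4} (size 5)
  chi_1 (triv)               1             1                    1                    1                          
  chi_2 (sign: r->1, s->-1)  1             1                    1                    -1                         
  chi_3 (2d, j=1)            2             -1/2 + sqrt(5)/2     -sqrt(5)/2 - 1/2     0                          
  chi_4 (2d, j=2)            2             -sqrt(5)/2 - 1/2     -1/2 + sqrt(5)/2     0                          

Spot check: chi_2 (sign: r->1, s->-1) on {s, sr, ..., sr^4} = -1.

Reasoning: D_5 has order 2*5 = 10 with 4 conjugacy classes, hence 4 irreducibles. Sum of squared dims 1 + 1 + 4 + 4 = 10 = |G|. Linear characters come from the abelianisation; the 2-dimensional irreps have character r^k -> 2*cos(2*pi*j*k/5), reflections -> 0.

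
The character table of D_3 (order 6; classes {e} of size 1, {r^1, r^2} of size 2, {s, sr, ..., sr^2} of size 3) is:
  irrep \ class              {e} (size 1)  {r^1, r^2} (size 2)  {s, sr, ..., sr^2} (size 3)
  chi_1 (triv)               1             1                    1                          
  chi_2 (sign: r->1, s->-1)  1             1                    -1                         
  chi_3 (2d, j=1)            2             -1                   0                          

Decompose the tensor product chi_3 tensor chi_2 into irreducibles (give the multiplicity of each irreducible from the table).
chi_3 tensor chi_2 = chi_3 (all other irreducibles have multiplicity 0).

Argument: The character of a tensor product is the pointwise product (chi_3 * chi_2)(C) = chi_3(C) * chi_2(C):
  {e}: (2)*(1), {r^1, r^2}: (-1)*(1), {s, sr, ..., sr^2}: (0)*(-1)
so (chi_3 * chi_2) takes values
  {e} -> 2, {r^1, r^2} -> -1, {s, sr, ..., sr^2} -> 0.
Now take the inner product of this character with each irreducible chi from the table, <chi_3*chi_2, chi> = (1/6) sum_C |C| (chi_3*chi_2)(C) conj(chi(C)):
  <chi_3*chi_2, chi_1> = (1/6)[1*(2)*conj(1) + 2*(-1)*conj(1) + 3*(0)*conj(1)]
      = (1/6)[(2) + (-2) + (0)] = 0/6 = 0
  <chi_3*chi_2, chi_2> = (1/6)[1*(2)*conj(1) + 2*(-1)*conj(1) + 3*(0)*conj(-1)]
      = (1/6)[(2) + (-2) + (0)] = 0/6 = 0
  <chi_3*chi_2, chi_3> = (1/6)[1*(2)*conj(2) + 2*(-1)*conj(-1) + 3*(0)*conj(0)]
      = (1/6)[(4) + (2) + (0)] = 6/6 = 1
Hence the multiplicities are chi_3: 1. Dimension check: dim(chi_3)*dim(chi_2) = 2*1 = 2 and sum (mult * dim) = 1*2 = 2.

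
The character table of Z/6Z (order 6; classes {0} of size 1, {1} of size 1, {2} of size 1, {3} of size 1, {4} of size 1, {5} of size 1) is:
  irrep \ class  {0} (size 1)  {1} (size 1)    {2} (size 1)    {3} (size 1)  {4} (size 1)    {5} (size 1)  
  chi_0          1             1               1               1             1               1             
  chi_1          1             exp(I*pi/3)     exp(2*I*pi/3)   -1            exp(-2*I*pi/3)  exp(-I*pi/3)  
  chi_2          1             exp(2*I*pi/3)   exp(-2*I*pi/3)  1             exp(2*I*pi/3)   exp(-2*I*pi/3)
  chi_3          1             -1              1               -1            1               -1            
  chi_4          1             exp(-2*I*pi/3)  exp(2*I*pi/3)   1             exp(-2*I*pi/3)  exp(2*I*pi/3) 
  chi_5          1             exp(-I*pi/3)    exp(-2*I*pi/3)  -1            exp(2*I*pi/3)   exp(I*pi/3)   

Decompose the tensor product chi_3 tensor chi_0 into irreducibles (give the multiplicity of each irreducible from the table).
chi_3 tensor chi_0 = chi_3 (all other irreducibles have multiplicity 0).

Solution. The character of a tensor product is the pointwise product (chi_3 * chi_0)(C) = chi_3(C) * chi_0(C):
  {0}: (1)*(1), {1}: (-1)*(1), {2}: (1)*(1), {3}: (-1)*(1), {4}: (1)*(1), {5}: (-1)*(1)
so (chi_3 * chi_0) takes values
  {0} -> 1, {1} -> -1, {2} -> 1, {3} -> -1, {4} -> 1, {5} -> -1.
Now take the inner product of this character with each irreducible chi from the table, <chi_3*chi_0, chi> = (1/6) sum_C |C| (chi_3*chi_0)(C) conj(chi(C)):
  <chi_3*chi_0, chi_0> = (1/6)[1*(1)*conj(1) + 1*(-1)*conj(1) + 1*(1)*conj(1) + 1*(-1)*conj(1) + 1*(1)*conj(1) + 1*(-1)*conj(1)]
      = (1/6)[(1) + (-1) + (1) + (-1) + (1) + (-1)] = 0/6 = 0
  <chi_3*chi_0, chi_1> = (1/6)[1*(1)*conj(1) + 1*(-1)*conj(exp(I*pi/3)) + 1*(1)*conj(exp(2*I*pi/3)) + 1*(-1)*conj(-1) + 1*(1)*conj(exp(-2*I*pi/3)) + 1*(-1)*conj(exp(-I*pi/3))]
      = (1/6)[(1) + (-exp(-I*pi/3)) + (exp(-2*I*pi/3)) + (1) + (exp(2*I*pi/3)) + (-exp(I*pi/3))] = 0/6 = 0
  <chi_3*chi_0, chi_2> = (1/6)[1*(1)*conj(1) + 1*(-1)*conj(exp(2*I*pi/3)) + 1*(1)*conj(exp(-2*I*pi/3)) + 1*(-1)*conj(1) + 1*(1)*conj(exp(2*I*pi/3)) + 1*(-1)*conj(exp(-2*I*pi/3))]
      = (1/6)[(1) + (-exp(-2*I*pi/3)) + (exp(2*I*pi/3)) + (-1) + (exp(-2*I*pi/3)) + (-exp(2*I*pi/3))] = 0/6 = 0
  <chi_3*chi_0, chi_3> = (1/6)[1*(1)*conj(1) + 1*(-1)*conj(-1) + 1*(1)*conj(1) + 1*(-1)*conj(-1) + 1*(1)*conj(1) + 1*(-1)*conj(-1)]
      = (1/6)[(1) + (1) + (1) + (1) + (1) + (1)] = 6/6 = 1
  <chi_3*chi_0, chi_4> = (1/6)[1*(1)*conj(1) + 1*(-1)*conj(exp(-2*I*pi/3)) + 1*(1)*conj(exp(2*I*pi/3)) + 1*(-1)*conj(1) + 1*(1)*conj(exp(-2*I*pi/3)) + 1*(-1)*conj(exp(2*I*pi/3))]
      = (1/6)[(1) + (-exp(2*I*pi/3)) + (exp(-2*I*pi/3)) + (-1) + (exp(2*I*pi/3)) + (-exp(-2*I*pi/3))] = 0/6 = 0
  <chi_3*chi_0, chi_5> = (1/6)[1*(1)*conj(1) + 1*(-1)*conj(exp(-I*pi/3)) + 1*(1)*conj(exp(-2*I*pi/3)) + 1*(-1)*conj(-1) + 1*(1)*conj(exp(2*I*pi/3)) + 1*(-1)*conj(exp(I*pi/3))]
      = (1/6)[(1) + (-exp(I*pi/3)) + (exp(2*I*pi/3)) + (1) + (exp(-2*I*pi/3)) + (-exp(-I*pi/3))] = 0/6 = 0
(Exp terms are combined using exp(i*s)*conj(exp(i*t)) = exp(i*(s-t)), and sums of them are collapsed using the identity that for every m > 1 the m distinct m-th roots of unity sum to 0, e.g. 1 + exp(2*I*pi/3) + exp(-2*I*pi/3) = 0.)
Hence the multiplicities are chi_3: 1. Dimension check: dim(chi_3)*dim(chi_0) = 1*1 = 1 and sum (mult * dim) = 1*1 = 1.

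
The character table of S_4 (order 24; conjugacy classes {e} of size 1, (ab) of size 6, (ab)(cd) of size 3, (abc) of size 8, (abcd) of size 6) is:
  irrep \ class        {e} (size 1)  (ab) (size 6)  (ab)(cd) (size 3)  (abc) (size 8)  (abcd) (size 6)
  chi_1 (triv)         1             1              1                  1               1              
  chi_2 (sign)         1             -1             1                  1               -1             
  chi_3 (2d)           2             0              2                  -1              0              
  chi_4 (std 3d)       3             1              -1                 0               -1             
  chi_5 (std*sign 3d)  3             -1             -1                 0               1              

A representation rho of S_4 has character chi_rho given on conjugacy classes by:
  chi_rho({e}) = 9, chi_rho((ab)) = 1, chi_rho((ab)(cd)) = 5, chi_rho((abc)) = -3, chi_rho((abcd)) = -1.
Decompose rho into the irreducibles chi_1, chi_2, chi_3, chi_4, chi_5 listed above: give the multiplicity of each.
Multiplicities: chi_1: 0, chi_2: 0, chi_3: 3, chi_4: 1, chi_5: 0.

Derivation: Use <chi_rho, chi> = (1/|G|) sum_C |C| * chi_rho(C) * conj(chi(C)) with |G| = 24 for each irreducible chi in the table:
  <chi_rho, chi_1> = (1/24)[1*(9)*conj(1) + 6*(1)*conj(1) + 3*(5)*conj(1) + 8*(-3)*conj(1) + 6*(-1)*conj(1)]
      = (1/24)[(9) + (6) + (15) + (-24) + (-6)] = 0/24 = 0
  <chi_rho, chi_2> = (1/24)[1*(9)*conj(1) + 6*(1)*conj(-1) + 3*(5)*conj(1) + 8*(-3)*conj(1) + 6*(-1)*conj(-1)]
      = (1/24)[(9) + (-6) + (15) + (-24) + (6)] = 0/24 = 0
  <chi_rho, chi_3> = (1/24)[1*(9)*conj(2) + 6*(1)*conj(0) + 3*(5)*conj(2) + 8*(-3)*conj(-1) + 6*(-1)*conj(0)]
      = (1/24)[(18) + (0) + (30) + (24) + (0)] = 72/24 = 3
  <chi_rho, chi_4> = (1/24)[1*(9)*conj(3) + 6*(1)*conj(1) + 3*(5)*conj(-1) + 8*(-3)*conj(0) + 6*(-1)*conj(-1)]
      = (1/24)[(27) + (6) + (-15) + (0) + (6)] = 24/24 = 1
  <chi_rho, chi_5> = (1/24)[1*(9)*conj(3) + 6*(1)*conj(-1) + 3*(5)*conj(-1) + 8*(-3)*conj(0) + 6*(-1)*conj(1)]
      = (1/24)[(27) + (-6) + (-15) + (0) + (-6)] = 0/24 = 0
Dimension check: dim(rho) = sum (mult * dim) = 0*1 + 0*1 + 3*2 + 1*3 + 0*3 = 9 = chi_rho(e) = 9.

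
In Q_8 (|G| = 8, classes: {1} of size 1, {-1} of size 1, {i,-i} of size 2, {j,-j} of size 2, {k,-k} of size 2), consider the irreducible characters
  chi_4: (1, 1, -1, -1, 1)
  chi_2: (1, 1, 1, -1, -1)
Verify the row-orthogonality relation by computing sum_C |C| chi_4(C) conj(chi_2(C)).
Sum = 0; so <chi_4, chi_2> = 0 (distinct irreducibles are orthogonal).

Solution. Compute term by term over conjugacy classes (|C| * chi_4(C) * conj(chi_2(C))):
  1*(1)*conj(1) + 1*(1)*conj(1) + 2*(-1)*conj(1) + 2*(-1)*conj(-1) + 2*(1)*conj(-1)
  = (1) + (1) + (-2) + (2) + (-2)
  = 0.
Dividing by |G| = 8 gives 0/8 = 0, matching the row-orthogonality relation <chi_4, chi_2> = [chi_4 = chi_2].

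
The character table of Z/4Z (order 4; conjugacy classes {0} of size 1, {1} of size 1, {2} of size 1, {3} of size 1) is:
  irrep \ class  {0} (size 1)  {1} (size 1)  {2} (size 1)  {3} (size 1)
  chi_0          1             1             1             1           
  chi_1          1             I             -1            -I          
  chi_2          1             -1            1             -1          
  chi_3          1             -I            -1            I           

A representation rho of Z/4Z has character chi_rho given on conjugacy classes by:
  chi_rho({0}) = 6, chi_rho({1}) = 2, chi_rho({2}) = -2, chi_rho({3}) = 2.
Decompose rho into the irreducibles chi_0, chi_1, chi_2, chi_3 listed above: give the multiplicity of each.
Multiplicities: chi_0: 2, chi_1: 2, chi_2: 0, chi_3: 2.

Reasoning: Use <chi_rho, chi> = (1/|G|) sum_C |C| * chi_rho(C) * conj(chi(C)) with |G| = 4 for each irreducible chi in the table:
  <chi_rho, chi_0> = (1/4)[1*(6)*conj(1) + 1*(2)*conj(1) + 1*(-2)*conj(1) + 1*(2)*conj(1)]
      = (1/4)[(6) + (2) + (-2) + (2)] = 8/4 = 2
  <chi_rho, chi_1> = (1/4)[1*(6)*conj(1) + 1*(2)*conj(I) + 1*(-2)*conj(-1) + 1*(2)*conj(-I)]
      = (1/4)[(6) + (-2*I) + (2) + (2*I)] = 8/4 = 2
  <chi_rho, chi_2> = (1/4)[1*(6)*conj(1) + 1*(2)*conj(-1) + 1*(-2)*conj(1) + 1*(2)*conj(-1)]
      = (1/4)[(6) + (-2) + (-2) + (-2)] = 0/4 = 0
  <chi_rho, chi_3> = (1/4)[1*(6)*conj(1) + 1*(2)*conj(-I) + 1*(-2)*conj(-1) + 1*(2)*conj(I)]
      = (1/4)[(6) + (2*I) + (2) + (-2*I)] = 8/4 = 2
(Exp terms are combined using exp(i*s)*conj(exp(i*t)) = exp(i*(s-t)), and sums of them are collapsed using the identity that for every m > 1 the m distinct m-th roots of unity sum to 0, e.g. 1 + exp(2*I*pi/3) + exp(-2*I*pi/3) = 0.)
Dimension check: dim(rho) = sum (mult * dim) = 2*1 + 2*1 + 0*1 + 2*1 = 6 = chi_rho(e) = 6.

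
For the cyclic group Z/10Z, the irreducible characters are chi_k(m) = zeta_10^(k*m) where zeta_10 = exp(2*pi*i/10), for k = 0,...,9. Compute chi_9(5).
chi_9(5) = zeta_10^45 = -1

Why: chi_9(5) = zeta_10^(9*5) = zeta_10^45. Since zeta_10^10 = 1, this equals zeta_10^5 = exp(2*pi*i*5/10) = -1.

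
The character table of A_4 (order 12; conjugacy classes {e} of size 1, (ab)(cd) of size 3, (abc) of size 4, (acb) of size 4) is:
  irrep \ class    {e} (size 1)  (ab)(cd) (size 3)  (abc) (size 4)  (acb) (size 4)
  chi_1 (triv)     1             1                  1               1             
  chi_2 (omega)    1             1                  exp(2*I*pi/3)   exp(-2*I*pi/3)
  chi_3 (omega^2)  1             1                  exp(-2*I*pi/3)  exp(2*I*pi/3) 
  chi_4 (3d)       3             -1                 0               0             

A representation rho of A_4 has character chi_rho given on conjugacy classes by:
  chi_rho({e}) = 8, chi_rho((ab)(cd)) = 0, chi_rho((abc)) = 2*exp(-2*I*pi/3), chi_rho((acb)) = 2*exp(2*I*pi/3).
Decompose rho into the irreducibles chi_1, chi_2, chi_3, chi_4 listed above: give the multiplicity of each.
Multiplicities: chi_1: 0, chi_2: 0, chi_3: 2, chi_4: 2.

Reasoning: Use <chi_rho, chi> = (1/|G|) sum_C |C| * chi_rho(C) * conj(chi(C)) with |G| = 12 for each irreducible chi in the table:
  <chi_rho, chi_1> = (1/12)[1*(8)*conj(1) + 3*(0)*conj(1) + 4*(2*exp(-2*I*pi/3))*conj(1) + 4*(2*exp(2*I*pi/3))*conj(1)]
      = (1/12)[(8) + (0) + (8*exp(-2*I*pi/3)) + (8*exp(2*I*pi/3))] = 0/12 = 0
  <chi_rho, chi_2> = (1/12)[1*(8)*conj(1) + 3*(0)*conj(1) + 4*(2*exp(-2*I*pi/3))*conj(exp(2*I*pi/3)) + 4*(2*exp(2*I*pi/3))*conj(exp(-2*I*pi/3))]
      = (1/12)[(8) + (0) + (8*exp(2*I*pi/3)) + (8*exp(-2*I*pi/3))] = 0/12 = 0
  <chi_rho, chi_3> = (1/12)[1*(8)*conj(1) + 3*(0)*conj(1) + 4*(2*exp(-2*I*pi/3))*conj(exp(-2*I*pi/3)) + 4*(2*exp(2*I*pi/3))*conj(exp(2*I*pi/3))]
      = (1/12)[(8) + (0) + (8) + (8)] = 24/12 = 2
  <chi_rho, chi_4> = (1/12)[1*(8)*conj(3) + 3*(0)*conj(-1) + 4*(2*exp(-2*I*pi/3))*conj(0) + 4*(2*exp(2*I*pi/3))*conj(0)]
      = (1/12)[(24) + (0) + (0) + (0)] = 24/12 = 2
(Exp terms are combined using exp(i*s)*conj(exp(i*t)) = exp(i*(s-t)), and sums of them are collapsed using the identity that for every m > 1 the m distinct m-th roots of unity sum to 0, e.g. 1 + exp(2*I*pi/3) + exp(-2*I*pi/3) = 0.)
Dimension check: dim(rho) = sum (mult * dim) = 0*1 + 0*1 + 2*1 + 2*3 = 8 = chi_rho(e) = 8.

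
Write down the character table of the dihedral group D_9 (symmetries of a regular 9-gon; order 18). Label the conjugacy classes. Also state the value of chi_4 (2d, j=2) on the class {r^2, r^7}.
Conjugacy classes: {e} of size 1, {r^1, r^8} of size 2, {r^2, r^7} of size 2, {r^3, r^6} of size 2, {r^4, r^5} of size 2, {s, sr, ..., sr^8} of size 9.
Character table:
  irrep \ class              {e} (size 1)  {r^1, r^8} (size 2)  {r^2, r^7} (size 2)  {r^3, r^6} (size 2)  {r^4, r^5} (size 2)  {s, sr, ..., sr^8} (size 9)
  chi_1 (triv)               1             1                    1                    1                    1                    1                          
  chi_2 (sign: r->1, s->-1)  1             1                    1                    1                    1                    -1                         
  chi_3 (2d, j=1)            2             2*cos(2*pi/9)        2*cos(4*pi/9)        -1                   -2*cos(pi/9)         0                          
  chi_4 (2d, j=2)            2             2*cos(4*pi/9)        -2*cos(pi/9)         -1                   2*cos(2*pi/9)        0                          
  chi_5 (2d, j=3)            2             -1                   -1                   2                    -1                   0                          
  chi_6 (2d, j=4)            2             -2*cos(pi/9)         2*cos(2*pi/9)        -1                   2*cos(4*pi/9)        0                          

Spot check: chi_4 (2d, j=2) on {r^2, r^7} = -2*cos(pi/9).

Solution. D_9 has order 2*9 = 18 with 6 conjugacy classes, hence 6 irreducibles. Sum of squared dims 1 + 1 + 4 + 4 + 4 + 4 = 18 = |G|. Linear characters come from the abelianisation; the 2-dimensional irreps have character r^k -> 2*cos(2*pi*j*k/9), reflections -> 0.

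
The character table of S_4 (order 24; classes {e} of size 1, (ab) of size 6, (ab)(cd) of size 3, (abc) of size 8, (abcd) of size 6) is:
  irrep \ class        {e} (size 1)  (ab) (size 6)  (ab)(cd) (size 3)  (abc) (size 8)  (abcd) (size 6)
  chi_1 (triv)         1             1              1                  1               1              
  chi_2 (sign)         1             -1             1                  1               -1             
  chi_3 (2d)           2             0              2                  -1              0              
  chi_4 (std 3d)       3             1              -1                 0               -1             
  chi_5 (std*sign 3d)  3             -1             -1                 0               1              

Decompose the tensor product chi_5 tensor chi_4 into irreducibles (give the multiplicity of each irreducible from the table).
chi_5 tensor chi_4 = chi_2 + chi_3 + chi_4 + chi_5 (all other irreducibles have multiplicity 0).

Reasoning: The character of a tensor product is the pointwise product (chi_5 * chi_4)(C) = chi_5(C) * chi_4(C):
  {e}: (3)*(3), (ab): (-1)*(1), (ab)(cd): (-1)*(-1), (abc): (0)*(0), (abcd): (1)*(-1)
so (chi_5 * chi_4) takes values
  {e} -> 9, (ab) -> -1, (ab)(cd) -> 1, (abc) -> 0, (abcd) -> -1.
Now take the inner product of this character with each irreducible chi from the table, <chi_5*chi_4, chi> = (1/24) sum_C |C| (chi_5*chi_4)(C) conj(chi(C)):
  <chi_5*chi_4, chi_1> = (1/24)[1*(9)*conj(1) + 6*(-1)*conj(1) + 3*(1)*conj(1) + 8*(0)*conj(1) + 6*(-1)*conj(1)]
      = (1/24)[(9) + (-6) + (3) + (0) + (-6)] = 0/24 = 0
  <chi_5*chi_4, chi_2> = (1/24)[1*(9)*conj(1) + 6*(-1)*conj(-1) + 3*(1)*conj(1) + 8*(0)*conj(1) + 6*(-1)*conj(-1)]
      = (1/24)[(9) + (6) + (3) + (0) + (6)] = 24/24 = 1
  <chi_5*chi_4, chi_3> = (1/24)[1*(9)*conj(2) + 6*(-1)*conj(0) + 3*(1)*conj(2) + 8*(0)*conj(-1) + 6*(-1)*conj(0)]
      = (1/24)[(18) + (0) + (6) + (0) + (0)] = 24/24 = 1
  <chi_5*chi_4, chi_4> = (1/24)[1*(9)*conj(3) + 6*(-1)*conj(1) + 3*(1)*conj(-1) + 8*(0)*conj(0) + 6*(-1)*conj(-1)]
      = (1/24)[(27) + (-6) + (-3) + (0) + (6)] = 24/24 = 1
  <chi_5*chi_4, chi_5> = (1/24)[1*(9)*conj(3) + 6*(-1)*conj(-1) + 3*(1)*conj(-1) + 8*(0)*conj(0) + 6*(-1)*conj(1)]
      = (1/24)[(27) + (6) + (-3) + (0) + (-6)] = 24/24 = 1
Hence the multiplicities are chi_2: 1, chi_3: 1, chi_4: 1, chi_5: 1. Dimension check: dim(chi_5)*dim(chi_4) = 3*3 = 9 and sum (mult * dim) = 1*1 + 1*2 + 1*3 + 1*3 = 9.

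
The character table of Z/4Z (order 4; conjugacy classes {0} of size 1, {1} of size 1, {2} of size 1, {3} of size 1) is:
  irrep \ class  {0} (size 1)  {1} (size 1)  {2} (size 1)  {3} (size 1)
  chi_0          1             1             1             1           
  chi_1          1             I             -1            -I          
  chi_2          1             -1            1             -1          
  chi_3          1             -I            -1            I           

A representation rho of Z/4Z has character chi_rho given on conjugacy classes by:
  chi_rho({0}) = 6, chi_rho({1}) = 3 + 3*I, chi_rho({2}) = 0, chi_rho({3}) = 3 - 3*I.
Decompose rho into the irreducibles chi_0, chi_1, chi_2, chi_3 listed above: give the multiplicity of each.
Multiplicities: chi_0: 3, chi_1: 3, chi_2: 0, chi_3: 0.

Details: Use <chi_rho, chi> = (1/|G|) sum_C |C| * chi_rho(C) * conj(chi(C)) with |G| = 4 for each irreducible chi in the table:
  <chi_rho, chi_0> = (1/4)[1*(6)*conj(1) + 1*(3 + 3*I)*conj(1) + 1*(0)*conj(1) + 1*(3 - 3*I)*conj(1)]
      = (1/4)[(6) + (3 + 3*I) + (0) + (3 - 3*I)] = 12/4 = 3
  <chi_rho, chi_1> = (1/4)[1*(6)*conj(1) + 1*(3 + 3*I)*conj(I) + 1*(0)*conj(-1) + 1*(3 - 3*I)*conj(-I)]
      = (1/4)[(6) + (3 - 3*I) + (0) + (3 + 3*I)] = 12/4 = 3
  <chi_rho, chi_2> = (1/4)[1*(6)*conj(1) + 1*(3 + 3*I)*conj(-1) + 1*(0)*conj(1) + 1*(3 - 3*I)*conj(-1)]
      = (1/4)[(6) + (-3 - 3*I) + (0) + (-3 + 3*I)] = 0/4 = 0
  <chi_rho, chi_3> = (1/4)[1*(6)*conj(1) + 1*(3 + 3*I)*conj(-I) + 1*(0)*conj(-1) + 1*(3 - 3*I)*conj(I)]
      = (1/4)[(6) + (-3 + 3*I) + (0) + (-3 - 3*I)] = 0/4 = 0
(Exp terms are combined using exp(i*s)*conj(exp(i*t)) = exp(i*(s-t)), and sums of them are collapsed using the identity that for every m > 1 the m distinct m-th roots of unity sum to 0, e.g. 1 + exp(2*I*pi/3) + exp(-2*I*pi/3) = 0.)
Dimension check: dim(rho) = sum (mult * dim) = 3*1 + 3*1 + 0*1 + 0*1 = 6 = chi_rho(e) = 6.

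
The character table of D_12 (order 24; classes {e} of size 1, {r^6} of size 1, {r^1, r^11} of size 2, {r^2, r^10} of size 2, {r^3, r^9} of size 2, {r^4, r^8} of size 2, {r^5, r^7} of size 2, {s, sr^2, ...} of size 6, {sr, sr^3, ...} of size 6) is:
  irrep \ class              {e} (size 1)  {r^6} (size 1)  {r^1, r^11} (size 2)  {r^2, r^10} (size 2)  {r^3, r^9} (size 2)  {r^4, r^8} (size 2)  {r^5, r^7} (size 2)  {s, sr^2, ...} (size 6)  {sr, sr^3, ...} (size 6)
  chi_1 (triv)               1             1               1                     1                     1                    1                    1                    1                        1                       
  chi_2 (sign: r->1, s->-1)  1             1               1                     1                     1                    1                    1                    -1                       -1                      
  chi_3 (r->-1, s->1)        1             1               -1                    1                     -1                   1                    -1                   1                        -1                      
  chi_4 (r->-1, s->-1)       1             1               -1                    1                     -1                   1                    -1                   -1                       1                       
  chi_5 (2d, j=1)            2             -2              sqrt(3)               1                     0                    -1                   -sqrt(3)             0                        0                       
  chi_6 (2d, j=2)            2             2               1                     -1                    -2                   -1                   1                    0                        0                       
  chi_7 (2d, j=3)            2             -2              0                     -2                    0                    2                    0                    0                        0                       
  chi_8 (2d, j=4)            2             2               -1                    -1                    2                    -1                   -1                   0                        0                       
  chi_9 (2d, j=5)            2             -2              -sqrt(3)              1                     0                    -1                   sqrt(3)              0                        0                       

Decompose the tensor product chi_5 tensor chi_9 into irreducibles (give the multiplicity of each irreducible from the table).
chi_5 tensor chi_9 = chi_3 + chi_4 + chi_8 (all other irreducibles have multiplicity 0).

Derivation: The character of a tensor product is the pointwise product (chi_5 * chi_9)(C) = chi_5(C) * chi_9(C):
  {e}: (2)*(2), {r^6}: (-2)*(-2), {r^1, r^11}: (sqrt(3))*(-sqrt(3)), {r^2, r^10}: (1)*(1), {r^3, r^9}: (0)*(0), {r^4, r^8}: (-1)*(-1), {r^5, r^7}: (-sqrt(3))*(sqrt(3)), {s, sr^2, ...}: (0)*(0), {sr, sr^3, ...}: (0)*(0)
so (chi_5 * chi_9) takes values
  {e} -> 4, {r^6} -> 4, {r^1, r^11} -> -3, {r^2, r^10} -> 1, {r^3, r^9} -> 0, {r^4, r^8} -> 1, {r^5, r^7} -> -3, {s, sr^2, ...} -> 0, {sr, sr^3, ...} -> 0.
Now take the inner product of this character with each irreducible chi from the table, <chi_5*chi_9, chi> = (1/24) sum_C |C| (chi_5*chi_9)(C) conj(chi(C)):
  <chi_5*chi_9, chi_1> = (1/24)[1*(4)*conj(1) + 1*(4)*conj(1) + 2*(-3)*conj(1) + 2*(1)*conj(1) + 2*(0)*conj(1) + 2*(1)*conj(1) + 2*(-3)*conj(1) + 6*(0)*conj(1) + 6*(0)*conj(1)]
      = (1/24)[(4) + (4) + (-6) + (2) + (0) + (2) + (-6) + (0) + (0)] = 0/24 = 0
  <chi_5*chi_9, chi_2> = (1/24)[1*(4)*conj(1) + 1*(4)*conj(1) + 2*(-3)*conj(1) + 2*(1)*conj(1) + 2*(0)*conj(1) + 2*(1)*conj(1) + 2*(-3)*conj(1) + 6*(0)*conj(-1) + 6*(0)*conj(-1)]
      = (1/24)[(4) + (4) + (-6) + (2) + (0) + (2) + (-6) + (0) + (0)] = 0/24 = 0
  <chi_5*chi_9, chi_3> = (1/24)[1*(4)*conj(1) + 1*(4)*conj(1) + 2*(-3)*conj(-1) + 2*(1)*conj(1) + 2*(0)*conj(-1) + 2*(1)*conj(1) + 2*(-3)*conj(-1) + 6*(0)*conj(1) + 6*(0)*conj(-1)]
      = (1/24)[(4) + (4) + (6) + (2) + (0) + (2) + (6) + (0) + (0)] = 24/24 = 1
  <chi_5*chi_9, chi_4> = (1/24)[1*(4)*conj(1) + 1*(4)*conj(1) + 2*(-3)*conj(-1) + 2*(1)*conj(1) + 2*(0)*conj(-1) + 2*(1)*conj(1) + 2*(-3)*conj(-1) + 6*(0)*conj(-1) + 6*(0)*conj(1)]
      = (1/24)[(4) + (4) + (6) + (2) + (0) + (2) + (6) + (0) + (0)] = 24/24 = 1
  <chi_5*chi_9, chi_5> = (1/24)[1*(4)*conj(2) + 1*(4)*conj(-2) + 2*(-3)*conj(sqrt(3)) + 2*(1)*conj(1) + 2*(0)*conj(0) + 2*(1)*conj(-1) + 2*(-3)*conj(-sqrt(3)) + 6*(0)*conj(0) + 6*(0)*conj(0)]
      = (1/24)[(8) + (-8) + (-6*sqrt(3)) + (2) + (0) + (-2) + (6*sqrt(3)) + (0) + (0)] = 0/24 = 0
  <chi_5*chi_9, chi_6> = (1/24)[1*(4)*conj(2) + 1*(4)*conj(2) + 2*(-3)*conj(1) + 2*(1)*conj(-1) + 2*(0)*conj(-2) + 2*(1)*conj(-1) + 2*(-3)*conj(1) + 6*(0)*conj(0) + 6*(0)*conj(0)]
      = (1/24)[(8) + (8) + (-6) + (-2) + (0) + (-2) + (-6) + (0) + (0)] = 0/24 = 0
  <chi_5*chi_9, chi_7> = (1/24)[1*(4)*conj(2) + 1*(4)*conj(-2) + 2*(-3)*conj(0) + 2*(1)*conj(-2) + 2*(0)*conj(0) + 2*(1)*conj(2) + 2*(-3)*conj(0) + 6*(0)*conj(0) + 6*(0)*conj(0)]
      = (1/24)[(8) + (-8) + (0) + (-4) + (0) + (4) + (0) + (0) + (0)] = 0/24 = 0
  <chi_5*chi_9, chi_8> = (1/24)[1*(4)*conj(2) + 1*(4)*conj(2) + 2*(-3)*conj(-1) + 2*(1)*conj(-1) + 2*(0)*conj(2) + 2*(1)*conj(-1) + 2*(-3)*conj(-1) + 6*(0)*conj(0) + 6*(0)*conj(0)]
      = (1/24)[(8) + (8) + (6) + (-2) + (0) + (-2) + (6) + (0) + (0)] = 24/24 = 1
  <chi_5*chi_9, chi_9> = (1/24)[1*(4)*conj(2) + 1*(4)*conj(-2) + 2*(-3)*conj(-sqrt(3)) + 2*(1)*conj(1) + 2*(0)*conj(0) + 2*(1)*conj(-1) + 2*(-3)*conj(sqrt(3)) + 6*(0)*conj(0) + 6*(0)*conj(0)]
      = (1/24)[(8) + (-8) + (6*sqrt(3)) + (2) + (0) + (-2) + (-6*sqrt(3)) + (0) + (0)] = 0/24 = 0
Hence the multiplicities are chi_3: 1, chi_4: 1, chi_8: 1. Dimension check: dim(chi_5)*dim(chi_9) = 2*2 = 4 and sum (mult * dim) = 1*1 + 1*1 + 1*2 = 4.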